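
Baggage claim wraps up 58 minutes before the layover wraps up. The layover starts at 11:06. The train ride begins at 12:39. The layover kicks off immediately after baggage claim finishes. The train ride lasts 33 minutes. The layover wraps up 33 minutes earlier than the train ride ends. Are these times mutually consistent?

The train ride ends at 12:39 + 33 min = 13:12.
The layover ends at 13:12 − 33 min = 12:39.
Baggage claim ends at 12:39 − 58 min = 11:41.
So the layover starts at 11:41.
But the layover is also said to start at 11:06 — a 35-minute conflict.

No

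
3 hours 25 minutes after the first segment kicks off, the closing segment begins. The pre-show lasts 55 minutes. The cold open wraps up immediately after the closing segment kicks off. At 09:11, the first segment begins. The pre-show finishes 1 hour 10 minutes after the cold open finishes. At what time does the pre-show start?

The closing segment starts at 09:11 + 205 min = 12:36.
So the cold open ends at 12:36.
The pre-show ends at 12:36 + 70 min = 13:46.
The pre-show starts at 13:46 − 55 min = 12:51.

12:51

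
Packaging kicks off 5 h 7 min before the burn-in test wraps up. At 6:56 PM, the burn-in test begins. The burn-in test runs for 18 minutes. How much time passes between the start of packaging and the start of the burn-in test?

4 h 49 min

The burn-in test ends at 6:56 PM + 18 min = 7:14 PM.
Packaging starts at 7:14 PM − 307 min = 2:07 PM.
From 2:07 PM to 6:56 PM is 4 h 49 min.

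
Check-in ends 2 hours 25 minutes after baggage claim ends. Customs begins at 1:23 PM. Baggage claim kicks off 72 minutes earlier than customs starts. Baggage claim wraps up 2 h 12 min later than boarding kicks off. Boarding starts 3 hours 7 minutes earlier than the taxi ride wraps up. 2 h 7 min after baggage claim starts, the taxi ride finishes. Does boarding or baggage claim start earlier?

Baggage claim starts at 1:23 PM − 72 min = 12:11 PM.
The taxi ride ends at 12:11 PM + 127 min = 2:18 PM.
Boarding starts at 2:18 PM − 187 min = 11:11 AM.
Boarding starts at 11:11 AM and baggage claim starts at 12:11 PM, so boarding is first.

boarding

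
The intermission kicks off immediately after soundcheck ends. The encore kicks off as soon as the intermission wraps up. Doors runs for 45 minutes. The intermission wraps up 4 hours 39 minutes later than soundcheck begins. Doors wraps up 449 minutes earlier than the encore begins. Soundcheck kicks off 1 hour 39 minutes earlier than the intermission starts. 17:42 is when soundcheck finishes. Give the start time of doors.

The intermission starts at 17:42.
Soundcheck starts at 17:42 − 99 min = 16:03.
The intermission ends at 16:03 + 279 min = 20:42.
So the encore starts at 20:42.
Doors ends at 20:42 − 449 min = 13:13.
Doors starts at 13:13 − 45 min = 12:28.

12:28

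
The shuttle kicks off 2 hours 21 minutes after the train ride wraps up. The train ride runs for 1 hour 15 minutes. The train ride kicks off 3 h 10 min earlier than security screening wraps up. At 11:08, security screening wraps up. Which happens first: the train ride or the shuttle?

the train ride

The train ride starts at 11:08 − 190 min = 07:58.
The train ride ends at 07:58 + 75 min = 09:13.
The shuttle starts at 09:13 + 141 min = 11:34.
The train ride starts at 07:58 and the shuttle starts at 11:34, so the train ride is first.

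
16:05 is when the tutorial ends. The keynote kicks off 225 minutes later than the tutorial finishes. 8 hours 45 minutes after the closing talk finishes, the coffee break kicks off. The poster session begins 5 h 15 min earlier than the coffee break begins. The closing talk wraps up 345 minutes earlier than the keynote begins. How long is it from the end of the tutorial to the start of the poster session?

an hour and a half

The keynote starts at 16:05 + 225 min = 19:50.
The closing talk ends at 19:50 − 345 min = 14:05.
The coffee break starts at 14:05 + 525 min = 22:50.
The poster session starts at 22:50 − 315 min = 17:35.
From 16:05 to 17:35 is an hour and a half.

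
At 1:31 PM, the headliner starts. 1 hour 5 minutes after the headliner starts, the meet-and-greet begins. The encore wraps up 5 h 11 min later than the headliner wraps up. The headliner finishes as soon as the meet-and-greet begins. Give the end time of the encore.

The meet-and-greet starts at 1:31 PM + 65 min = 2:36 PM.
So the headliner ends at 2:36 PM.
The encore ends at 2:36 PM + 311 min = 7:47 PM.

7:47 PM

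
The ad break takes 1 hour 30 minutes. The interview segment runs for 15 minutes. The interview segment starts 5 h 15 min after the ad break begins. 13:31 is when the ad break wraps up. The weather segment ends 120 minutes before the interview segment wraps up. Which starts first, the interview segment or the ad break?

the ad break

The ad break starts at 13:31 − 90 min = 12:01.
The interview segment starts at 12:01 + 315 min = 17:16.
The interview segment starts at 17:16 and the ad break starts at 12:01, so the ad break is first.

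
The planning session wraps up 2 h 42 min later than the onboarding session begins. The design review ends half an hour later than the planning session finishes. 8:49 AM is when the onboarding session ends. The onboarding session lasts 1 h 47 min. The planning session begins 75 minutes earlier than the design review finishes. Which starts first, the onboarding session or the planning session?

The onboarding session starts at 8:49 AM − 107 min = 7:02 AM.
The planning session ends at 7:02 AM + 162 min = 9:44 AM.
The design review ends at 9:44 AM + 30 min = 10:14 AM.
The planning session starts at 10:14 AM − 75 min = 8:59 AM.
The onboarding session starts at 7:02 AM and the planning session starts at 8:59 AM, so the onboarding session is first.

the onboarding session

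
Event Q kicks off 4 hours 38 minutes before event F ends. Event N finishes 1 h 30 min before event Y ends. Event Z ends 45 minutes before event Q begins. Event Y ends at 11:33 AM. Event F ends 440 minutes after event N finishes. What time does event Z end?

Event N ends at 11:33 AM − 90 min = 10:03 AM.
Event F ends at 10:03 AM + 440 min = 5:23 PM.
Event Q starts at 5:23 PM − 278 min = 12:45 PM.
Event Z ends at 12:45 PM − 45 min = 12:00 PM.

12:00 PM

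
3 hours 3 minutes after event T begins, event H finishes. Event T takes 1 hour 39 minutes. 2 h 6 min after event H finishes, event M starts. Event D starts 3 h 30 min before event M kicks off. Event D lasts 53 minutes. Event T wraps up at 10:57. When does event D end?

11:50

Event T starts at 10:57 − 99 min = 09:18.
Event H ends at 09:18 + 183 min = 12:21.
Event M starts at 12:21 + 126 min = 14:27.
Event D starts at 14:27 − 210 min = 10:57.
Event D ends at 10:57 + 53 min = 11:50.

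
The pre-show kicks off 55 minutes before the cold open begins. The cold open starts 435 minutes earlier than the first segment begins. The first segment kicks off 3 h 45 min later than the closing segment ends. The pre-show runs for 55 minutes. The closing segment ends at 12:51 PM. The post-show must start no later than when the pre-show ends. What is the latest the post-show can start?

The first segment starts at 12:51 PM + 225 min = 4:36 PM.
The cold open starts at 4:36 PM − 435 min = 9:21 AM.
The pre-show starts at 9:21 AM − 55 min = 8:26 AM.
The pre-show ends at 8:26 AM + 55 min = 9:21 AM.
The post-show is bounded by the pre-show, so the latest it can start is 9:21 AM.

9:21 AM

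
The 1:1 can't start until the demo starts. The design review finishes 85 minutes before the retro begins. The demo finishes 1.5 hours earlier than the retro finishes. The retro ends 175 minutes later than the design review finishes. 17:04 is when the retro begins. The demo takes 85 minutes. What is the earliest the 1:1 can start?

15:39

The design review ends at 17:04 − 85 min = 15:39.
The retro ends at 15:39 + 175 min = 18:34.
The demo ends at 18:34 − 90 min = 17:04.
The demo starts at 17:04 − 85 min = 15:39.
The 1:1 is bounded by the demo, so the earliest it can start is 15:39.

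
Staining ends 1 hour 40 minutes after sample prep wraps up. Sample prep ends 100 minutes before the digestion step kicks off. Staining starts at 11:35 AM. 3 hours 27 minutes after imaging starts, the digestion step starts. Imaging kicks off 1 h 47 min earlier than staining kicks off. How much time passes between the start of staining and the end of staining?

1 h 40 min

Imaging starts at 11:35 AM − 107 min = 9:48 AM.
The digestion step starts at 9:48 AM + 207 min = 1:15 PM.
Sample prep ends at 1:15 PM − 100 min = 11:35 AM.
Staining ends at 11:35 AM + 100 min = 1:15 PM.
From 11:35 AM to 1:15 PM is 1 h 40 min.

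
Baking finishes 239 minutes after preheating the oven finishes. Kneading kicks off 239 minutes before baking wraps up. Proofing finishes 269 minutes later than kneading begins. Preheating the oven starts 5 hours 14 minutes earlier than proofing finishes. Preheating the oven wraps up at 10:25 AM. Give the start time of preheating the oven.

9:40 AM

Baking ends at 10:25 AM + 239 min = 2:24 PM.
Kneading starts at 2:24 PM − 239 min = 10:25 AM.
Proofing ends at 10:25 AM + 269 min = 2:54 PM.
Preheating the oven starts at 2:54 PM − 314 min = 9:40 AM.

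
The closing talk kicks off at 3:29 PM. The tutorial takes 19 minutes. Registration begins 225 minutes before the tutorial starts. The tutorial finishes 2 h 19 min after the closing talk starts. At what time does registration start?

1:44 PM

The tutorial ends at 3:29 PM + 139 min = 5:48 PM.
The tutorial starts at 5:48 PM − 19 min = 5:29 PM.
Registration starts at 5:29 PM − 225 min = 1:44 PM.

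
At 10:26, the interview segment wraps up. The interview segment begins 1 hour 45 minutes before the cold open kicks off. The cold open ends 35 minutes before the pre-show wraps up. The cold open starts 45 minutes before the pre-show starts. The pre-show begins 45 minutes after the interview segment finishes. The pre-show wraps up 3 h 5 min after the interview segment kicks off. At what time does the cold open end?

11:11

The pre-show starts at 10:26 + 45 min = 11:11.
The cold open starts at 11:11 − 45 min = 10:26.
The interview segment starts at 10:26 − 105 min = 08:41.
The pre-show ends at 08:41 + 185 min = 11:46.
The cold open ends at 11:46 − 35 min = 11:11.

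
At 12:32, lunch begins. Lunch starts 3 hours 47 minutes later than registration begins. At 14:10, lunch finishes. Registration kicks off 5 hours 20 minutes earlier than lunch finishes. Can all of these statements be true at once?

Registration starts at 14:10 − 320 min = 08:50.
Lunch starts at 08:50 + 227 min = 12:37.
But lunch is also said to start at 12:32 — a 5-minute conflict.

No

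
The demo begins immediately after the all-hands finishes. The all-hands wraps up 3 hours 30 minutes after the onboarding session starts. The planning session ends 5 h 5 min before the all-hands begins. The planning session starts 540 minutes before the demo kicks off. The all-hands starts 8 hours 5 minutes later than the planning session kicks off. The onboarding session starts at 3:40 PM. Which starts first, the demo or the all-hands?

The all-hands ends at 3:40 PM + 210 min = 7:10 PM.
So the demo starts at 7:10 PM.
The planning session starts at 7:10 PM − 540 min = 10:10 AM.
The all-hands starts at 10:10 AM + 485 min = 6:15 PM.
The demo starts at 7:10 PM and the all-hands starts at 6:15 PM, so the all-hands is first.

the all-hands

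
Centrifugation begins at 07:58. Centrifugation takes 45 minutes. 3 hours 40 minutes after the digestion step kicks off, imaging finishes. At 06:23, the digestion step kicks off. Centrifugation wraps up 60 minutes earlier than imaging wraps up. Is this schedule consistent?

No

Imaging ends at 06:23 + 220 min = 10:03.
Centrifugation ends at 10:03 − 60 min = 09:03.
Centrifugation starts at 09:03 − 45 min = 08:18.
But centrifugation is also said to start at 07:58 — a 20-minute conflict.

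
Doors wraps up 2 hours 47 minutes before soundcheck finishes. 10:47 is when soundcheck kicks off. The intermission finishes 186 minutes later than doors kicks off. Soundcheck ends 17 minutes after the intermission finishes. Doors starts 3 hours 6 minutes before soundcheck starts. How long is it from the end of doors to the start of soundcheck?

Doors starts at 10:47 − 186 min = 07:41.
The intermission ends at 07:41 + 186 min = 10:47.
Soundcheck ends at 10:47 + 17 min = 11:04.
Doors ends at 11:04 − 167 min = 08:17.
From 08:17 to 10:47 is 150 minutes.

150 minutes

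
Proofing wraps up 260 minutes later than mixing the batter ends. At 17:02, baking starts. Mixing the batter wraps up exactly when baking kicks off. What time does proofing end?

21:22

Mixing the batter ends at 17:02.
Proofing ends at 17:02 + 260 min = 21:22.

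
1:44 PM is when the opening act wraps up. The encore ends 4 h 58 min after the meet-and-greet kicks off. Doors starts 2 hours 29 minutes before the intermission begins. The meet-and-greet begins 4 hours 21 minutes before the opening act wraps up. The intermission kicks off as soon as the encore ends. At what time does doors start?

The meet-and-greet starts at 1:44 PM − 261 min = 9:23 AM.
The encore ends at 9:23 AM + 298 min = 2:21 PM.
So the intermission starts at 2:21 PM.
Doors starts at 2:21 PM − 149 min = 11:52 AM.

11:52 AM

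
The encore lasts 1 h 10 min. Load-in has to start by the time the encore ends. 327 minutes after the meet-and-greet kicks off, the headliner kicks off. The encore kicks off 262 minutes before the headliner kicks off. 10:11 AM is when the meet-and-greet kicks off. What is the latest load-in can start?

The headliner starts at 10:11 AM + 327 min = 3:38 PM.
The encore starts at 3:38 PM − 262 min = 11:16 AM.
The encore ends at 11:16 AM + 70 min = 12:26 PM.
Load-in is bounded by the encore, so the latest it can start is 12:26 PM.

12:26 PM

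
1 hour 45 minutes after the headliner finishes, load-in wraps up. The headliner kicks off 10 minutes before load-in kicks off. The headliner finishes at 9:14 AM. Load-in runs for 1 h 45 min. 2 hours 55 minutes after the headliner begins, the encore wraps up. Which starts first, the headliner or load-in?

the headliner

Load-in ends at 9:14 AM + 105 min = 10:59 AM.
Load-in starts at 10:59 AM − 105 min = 9:14 AM.
The headliner starts at 9:14 AM − 10 min = 9:04 AM.
The headliner starts at 9:04 AM and load-in starts at 9:14 AM, so the headliner is first.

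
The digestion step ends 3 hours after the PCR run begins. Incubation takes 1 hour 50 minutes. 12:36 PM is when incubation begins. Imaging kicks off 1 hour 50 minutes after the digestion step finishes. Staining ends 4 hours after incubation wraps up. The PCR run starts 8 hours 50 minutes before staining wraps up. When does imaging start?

Incubation ends at 12:36 PM + 110 min = 2:26 PM.
Staining ends at 2:26 PM + 240 min = 6:26 PM.
The PCR run starts at 6:26 PM − 530 min = 9:36 AM.
The digestion step ends at 9:36 AM + 180 min = 12:36 PM.
Imaging starts at 12:36 PM + 110 min = 2:26 PM.

2:26 PM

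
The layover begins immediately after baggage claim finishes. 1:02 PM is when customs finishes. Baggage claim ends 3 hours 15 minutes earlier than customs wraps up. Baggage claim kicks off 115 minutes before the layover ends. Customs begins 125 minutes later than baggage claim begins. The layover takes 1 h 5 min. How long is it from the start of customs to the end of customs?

Baggage claim ends at 1:02 PM − 195 min = 9:47 AM.
So the layover starts at 9:47 AM.
The layover ends at 9:47 AM + 65 min = 10:52 AM.
Baggage claim starts at 10:52 AM − 115 min = 8:57 AM.
Customs starts at 8:57 AM + 125 min = 11:02 AM.
From 11:02 AM to 1:02 PM is 2 hours.

2 hours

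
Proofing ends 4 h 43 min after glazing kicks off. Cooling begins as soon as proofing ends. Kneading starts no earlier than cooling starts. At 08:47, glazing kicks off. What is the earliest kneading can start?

13:30

Proofing ends at 08:47 + 283 min = 13:30.
So cooling starts at 13:30.
Kneading is bounded by cooling, so the earliest it can start is 13:30.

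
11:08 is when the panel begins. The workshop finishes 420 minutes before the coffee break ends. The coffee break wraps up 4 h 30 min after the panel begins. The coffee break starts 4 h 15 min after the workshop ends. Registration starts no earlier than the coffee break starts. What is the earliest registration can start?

The coffee break ends at 11:08 + 270 min = 15:38.
The workshop ends at 15:38 − 420 min = 08:38.
The coffee break starts at 08:38 + 255 min = 12:53.
Registration is bounded by the coffee break, so the earliest it can start is 12:53.

12:53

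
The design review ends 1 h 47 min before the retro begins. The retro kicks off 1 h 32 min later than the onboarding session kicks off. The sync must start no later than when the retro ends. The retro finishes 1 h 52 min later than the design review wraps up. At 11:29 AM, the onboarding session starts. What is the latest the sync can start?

1:06 PM

The retro starts at 11:29 AM + 92 min = 1:01 PM.
The design review ends at 1:01 PM − 107 min = 11:14 AM.
The retro ends at 11:14 AM + 112 min = 1:06 PM.
The sync is bounded by the retro, so the latest it can start is 1:06 PM.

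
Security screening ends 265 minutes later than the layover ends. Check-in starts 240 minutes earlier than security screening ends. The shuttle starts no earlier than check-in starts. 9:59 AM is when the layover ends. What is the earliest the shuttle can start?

10:24 AM

Security screening ends at 9:59 AM + 265 min = 2:24 PM.
Check-in starts at 2:24 PM − 240 min = 10:24 AM.
The shuttle is bounded by check-in, so the earliest it can start is 10:24 AM.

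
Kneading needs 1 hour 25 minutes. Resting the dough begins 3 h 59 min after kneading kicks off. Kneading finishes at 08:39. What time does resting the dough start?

11:13

Kneading starts at 08:39 − 85 min = 07:14.
Resting the dough starts at 07:14 + 239 min = 11:13.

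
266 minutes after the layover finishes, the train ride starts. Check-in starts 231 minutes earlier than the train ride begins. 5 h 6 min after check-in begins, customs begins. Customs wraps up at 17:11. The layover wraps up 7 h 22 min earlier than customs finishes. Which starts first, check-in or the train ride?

The layover ends at 17:11 − 442 min = 09:49.
The train ride starts at 09:49 + 266 min = 14:15.
Check-in starts at 14:15 − 231 min = 10:24.
Check-in starts at 10:24 and the train ride starts at 14:15, so check-in is first.

check-in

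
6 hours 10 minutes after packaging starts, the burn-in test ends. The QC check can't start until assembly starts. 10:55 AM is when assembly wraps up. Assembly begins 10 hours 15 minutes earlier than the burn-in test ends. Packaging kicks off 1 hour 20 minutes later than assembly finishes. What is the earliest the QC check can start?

Packaging starts at 10:55 AM + 80 min = 12:15 PM.
The burn-in test ends at 12:15 PM + 370 min = 6:25 PM.
Assembly starts at 6:25 PM − 615 min = 8:10 AM.
The QC check is bounded by assembly, so the earliest it can start is 8:10 AM.

8:10 AM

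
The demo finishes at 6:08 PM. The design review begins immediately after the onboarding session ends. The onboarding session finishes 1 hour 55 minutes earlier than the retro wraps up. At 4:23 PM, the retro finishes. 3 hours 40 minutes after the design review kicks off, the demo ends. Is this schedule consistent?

The onboarding session ends at 4:23 PM − 115 min = 2:28 PM.
So the design review starts at 2:28 PM.
The demo ends at 2:28 PM + 220 min = 6:08 PM.
That matches the stated 6:08 PM, so the schedule is consistent.

Yes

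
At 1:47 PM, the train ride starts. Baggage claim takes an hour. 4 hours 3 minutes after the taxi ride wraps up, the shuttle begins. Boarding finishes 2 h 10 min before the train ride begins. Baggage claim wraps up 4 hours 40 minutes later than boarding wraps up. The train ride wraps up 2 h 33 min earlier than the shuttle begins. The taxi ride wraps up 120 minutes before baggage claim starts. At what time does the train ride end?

Boarding ends at 1:47 PM − 130 min = 11:37 AM.
Baggage claim ends at 11:37 AM + 280 min = 4:17 PM.
Baggage claim starts at 4:17 PM − 60 min = 3:17 PM.
The taxi ride ends at 3:17 PM − 120 min = 1:17 PM.
The shuttle starts at 1:17 PM + 243 min = 5:20 PM.
The train ride ends at 5:20 PM − 153 min = 2:47 PM.

2:47 PM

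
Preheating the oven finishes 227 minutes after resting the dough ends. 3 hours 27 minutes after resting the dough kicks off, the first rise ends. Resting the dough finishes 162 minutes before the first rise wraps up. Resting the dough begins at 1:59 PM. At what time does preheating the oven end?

6:31 PM

The first rise ends at 1:59 PM + 207 min = 5:26 PM.
Resting the dough ends at 5:26 PM − 162 min = 2:44 PM.
Preheating the oven ends at 2:44 PM + 227 min = 6:31 PM.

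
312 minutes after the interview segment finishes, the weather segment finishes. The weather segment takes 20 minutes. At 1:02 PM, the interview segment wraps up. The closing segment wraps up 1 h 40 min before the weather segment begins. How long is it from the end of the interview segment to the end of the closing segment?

3 h 12 min

The weather segment ends at 1:02 PM + 312 min = 6:14 PM.
The weather segment starts at 6:14 PM − 20 min = 5:54 PM.
The closing segment ends at 5:54 PM − 100 min = 4:14 PM.
From 1:02 PM to 4:14 PM is 3 h 12 min.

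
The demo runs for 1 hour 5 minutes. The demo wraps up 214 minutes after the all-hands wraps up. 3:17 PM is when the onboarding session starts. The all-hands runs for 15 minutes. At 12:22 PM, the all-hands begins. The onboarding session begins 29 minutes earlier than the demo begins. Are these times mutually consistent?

The all-hands ends at 12:22 PM + 15 min = 12:37 PM.
The demo ends at 12:37 PM + 214 min = 4:11 PM.
The demo starts at 4:11 PM − 65 min = 3:06 PM.
The onboarding session starts at 3:06 PM − 29 min = 2:37 PM.
But the onboarding session is also said to start at 3:17 PM — a 40-minute conflict.

No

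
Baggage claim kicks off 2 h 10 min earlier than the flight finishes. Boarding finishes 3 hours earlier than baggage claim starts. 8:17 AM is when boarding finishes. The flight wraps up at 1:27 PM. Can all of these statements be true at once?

Yes

Baggage claim starts at 1:27 PM − 130 min = 11:17 AM.
Boarding ends at 11:17 AM − 180 min = 8:17 AM.
That matches the stated 8:17 AM, so the schedule is consistent.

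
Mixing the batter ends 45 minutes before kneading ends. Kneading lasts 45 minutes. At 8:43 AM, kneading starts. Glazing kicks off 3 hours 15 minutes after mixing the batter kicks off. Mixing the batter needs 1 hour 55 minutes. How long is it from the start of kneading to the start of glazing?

1 hour 20 minutes

Kneading ends at 8:43 AM + 45 min = 9:28 AM.
Mixing the batter ends at 9:28 AM − 45 min = 8:43 AM.
Mixing the batter starts at 8:43 AM − 115 min = 6:48 AM.
Glazing starts at 6:48 AM + 195 min = 10:03 AM.
From 8:43 AM to 10:03 AM is 1 hour 20 minutes.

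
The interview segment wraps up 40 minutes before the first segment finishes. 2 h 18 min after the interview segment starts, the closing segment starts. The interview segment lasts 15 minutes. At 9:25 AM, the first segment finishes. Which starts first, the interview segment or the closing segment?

the interview segment

The interview segment ends at 9:25 AM − 40 min = 8:45 AM.
The interview segment starts at 8:45 AM − 15 min = 8:30 AM.
The closing segment starts at 8:30 AM + 138 min = 10:48 AM.
The interview segment starts at 8:30 AM and the closing segment starts at 10:48 AM, so the interview segment is first.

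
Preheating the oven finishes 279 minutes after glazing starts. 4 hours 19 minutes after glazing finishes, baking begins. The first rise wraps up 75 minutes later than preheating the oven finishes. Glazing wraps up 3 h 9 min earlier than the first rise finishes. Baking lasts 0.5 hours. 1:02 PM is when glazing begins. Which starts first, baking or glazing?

Preheating the oven ends at 1:02 PM + 279 min = 5:41 PM.
The first rise ends at 5:41 PM + 75 min = 6:56 PM.
Glazing ends at 6:56 PM − 189 min = 3:47 PM.
Baking starts at 3:47 PM + 259 min = 8:06 PM.
Baking starts at 8:06 PM and glazing starts at 1:02 PM, so glazing is first.

glazing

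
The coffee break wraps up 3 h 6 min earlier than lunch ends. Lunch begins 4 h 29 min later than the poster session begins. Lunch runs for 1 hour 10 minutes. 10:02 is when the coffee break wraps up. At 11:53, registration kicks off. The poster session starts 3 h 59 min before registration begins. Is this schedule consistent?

No

The poster session starts at 11:53 − 239 min = 07:54.
Lunch starts at 07:54 + 269 min = 12:23.
Lunch ends at 12:23 + 70 min = 13:33.
The coffee break ends at 13:33 − 186 min = 10:27.
But the coffee break is also said to end at 10:02 — a 25-minute conflict.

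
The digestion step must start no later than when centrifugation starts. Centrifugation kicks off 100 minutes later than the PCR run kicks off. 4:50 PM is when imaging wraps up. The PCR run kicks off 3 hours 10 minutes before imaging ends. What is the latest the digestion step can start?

The PCR run starts at 4:50 PM − 190 min = 1:40 PM.
Centrifugation starts at 1:40 PM + 100 min = 3:20 PM.
The digestion step is bounded by centrifugation, so the latest it can start is 3:20 PM.

3:20 PM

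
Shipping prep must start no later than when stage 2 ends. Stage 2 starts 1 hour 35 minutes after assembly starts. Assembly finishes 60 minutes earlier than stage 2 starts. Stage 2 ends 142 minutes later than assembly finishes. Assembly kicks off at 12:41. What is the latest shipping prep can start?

15:38

Stage 2 starts at 12:41 + 95 min = 14:16.
Assembly ends at 14:16 − 60 min = 13:16.
Stage 2 ends at 13:16 + 142 min = 15:38.
Shipping prep is bounded by stage 2, so the latest it can start is 15:38.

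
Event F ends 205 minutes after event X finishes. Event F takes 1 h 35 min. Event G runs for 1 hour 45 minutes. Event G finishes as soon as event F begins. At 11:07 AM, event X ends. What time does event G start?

11:12 AM

Event F ends at 11:07 AM + 205 min = 2:32 PM.
Event F starts at 2:32 PM − 95 min = 12:57 PM.
So event G ends at 12:57 PM.
Event G starts at 12:57 PM − 105 min = 11:12 AM.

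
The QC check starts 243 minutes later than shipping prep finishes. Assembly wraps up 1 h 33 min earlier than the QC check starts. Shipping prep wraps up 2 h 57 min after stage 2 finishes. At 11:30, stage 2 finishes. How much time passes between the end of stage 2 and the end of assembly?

5 hours 27 minutes

Shipping prep ends at 11:30 + 177 min = 14:27.
The QC check starts at 14:27 + 243 min = 18:30.
Assembly ends at 18:30 − 93 min = 16:57.
From 11:30 to 16:57 is 5 hours 27 minutes.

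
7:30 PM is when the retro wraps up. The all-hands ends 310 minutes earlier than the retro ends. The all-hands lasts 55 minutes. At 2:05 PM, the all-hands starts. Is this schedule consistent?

No

The all-hands ends at 7:30 PM − 310 min = 2:20 PM.
The all-hands starts at 2:20 PM − 55 min = 1:25 PM.
But the all-hands is also said to start at 2:05 PM — a 40-minute conflict.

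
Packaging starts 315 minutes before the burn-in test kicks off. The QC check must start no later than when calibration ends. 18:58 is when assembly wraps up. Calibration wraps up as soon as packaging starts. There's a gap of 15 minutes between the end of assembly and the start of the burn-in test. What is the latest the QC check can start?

13:58

The burn-in test starts at 18:58 + 15 min = 19:13.
Packaging starts at 19:13 − 315 min = 13:58.
So calibration ends at 13:58.
The QC check is bounded by calibration, so the latest it can start is 13:58.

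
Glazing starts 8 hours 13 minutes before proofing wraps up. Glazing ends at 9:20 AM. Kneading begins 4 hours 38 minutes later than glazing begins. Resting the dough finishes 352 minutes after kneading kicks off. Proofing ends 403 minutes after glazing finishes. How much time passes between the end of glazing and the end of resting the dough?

Proofing ends at 9:20 AM + 403 min = 4:03 PM.
Glazing starts at 4:03 PM − 493 min = 7:50 AM.
Kneading starts at 7:50 AM + 278 min = 12:28 PM.
Resting the dough ends at 12:28 PM + 352 min = 6:20 PM.
From 9:20 AM to 6:20 PM is 9 hours.

9 hours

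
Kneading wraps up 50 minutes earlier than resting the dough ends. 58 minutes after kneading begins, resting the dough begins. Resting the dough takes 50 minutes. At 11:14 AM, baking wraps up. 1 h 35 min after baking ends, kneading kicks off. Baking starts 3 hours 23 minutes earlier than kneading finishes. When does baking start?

10:24 AM

Kneading starts at 11:14 AM + 95 min = 12:49 PM.
Resting the dough starts at 12:49 PM + 58 min = 1:47 PM.
Resting the dough ends at 1:47 PM + 50 min = 2:37 PM.
Kneading ends at 2:37 PM − 50 min = 1:47 PM.
Baking starts at 1:47 PM − 203 min = 10:24 AM.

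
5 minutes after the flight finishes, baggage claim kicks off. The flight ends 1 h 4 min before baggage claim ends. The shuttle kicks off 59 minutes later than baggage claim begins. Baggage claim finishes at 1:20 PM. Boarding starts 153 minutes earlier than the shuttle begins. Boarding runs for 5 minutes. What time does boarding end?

10:52 AM

The flight ends at 1:20 PM − 64 min = 12:16 PM.
Baggage claim starts at 12:16 PM + 5 min = 12:21 PM.
The shuttle starts at 12:21 PM + 59 min = 1:20 PM.
Boarding starts at 1:20 PM − 153 min = 10:47 AM.
Boarding ends at 10:47 AM + 5 min = 10:52 AM.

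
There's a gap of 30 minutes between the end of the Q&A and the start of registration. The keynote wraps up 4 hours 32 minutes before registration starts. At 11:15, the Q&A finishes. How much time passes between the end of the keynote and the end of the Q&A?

Registration starts at 11:15 + 30 min = 11:45.
The keynote ends at 11:45 − 272 min = 07:13.
From 07:13 to 11:15 is 242 minutes.

242 minutes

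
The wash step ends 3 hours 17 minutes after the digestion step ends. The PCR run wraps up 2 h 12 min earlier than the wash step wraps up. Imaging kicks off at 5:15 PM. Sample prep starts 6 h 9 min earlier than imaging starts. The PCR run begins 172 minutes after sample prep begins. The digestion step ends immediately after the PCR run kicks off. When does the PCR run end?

Sample prep starts at 5:15 PM − 369 min = 11:06 AM.
The PCR run starts at 11:06 AM + 172 min = 1:58 PM.
So the digestion step ends at 1:58 PM.
The wash step ends at 1:58 PM + 197 min = 5:15 PM.
The PCR run ends at 5:15 PM − 132 min = 3:03 PM.

3:03 PM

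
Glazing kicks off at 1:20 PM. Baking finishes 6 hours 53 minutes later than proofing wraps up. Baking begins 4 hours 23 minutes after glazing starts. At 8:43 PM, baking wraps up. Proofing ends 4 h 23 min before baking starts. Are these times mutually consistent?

Baking starts at 1:20 PM + 263 min = 5:43 PM.
Proofing ends at 5:43 PM − 263 min = 1:20 PM.
Baking ends at 1:20 PM + 413 min = 8:13 PM.
But baking is also said to end at 8:43 PM — a 30-minute conflict.

No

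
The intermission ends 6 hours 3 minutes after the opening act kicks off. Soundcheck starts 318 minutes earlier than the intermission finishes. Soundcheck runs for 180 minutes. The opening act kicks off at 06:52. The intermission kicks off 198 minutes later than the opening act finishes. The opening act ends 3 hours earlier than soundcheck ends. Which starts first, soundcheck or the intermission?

soundcheck

The intermission ends at 06:52 + 363 min = 12:55.
Soundcheck starts at 12:55 − 318 min = 07:37.
Soundcheck ends at 07:37 + 180 min = 10:37.
The opening act ends at 10:37 − 180 min = 07:37.
The intermission starts at 07:37 + 198 min = 10:55.
Soundcheck starts at 07:37 and the intermission starts at 10:55, so soundcheck is first.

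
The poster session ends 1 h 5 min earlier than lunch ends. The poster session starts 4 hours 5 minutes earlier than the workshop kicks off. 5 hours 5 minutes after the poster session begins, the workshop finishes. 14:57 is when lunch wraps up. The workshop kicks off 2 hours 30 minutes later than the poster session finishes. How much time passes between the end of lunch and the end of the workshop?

The poster session ends at 14:57 − 65 min = 13:52.
The workshop starts at 13:52 + 150 min = 16:22.
The poster session starts at 16:22 − 245 min = 12:17.
The workshop ends at 12:17 + 305 min = 17:22.
From 14:57 to 17:22 is 145 minutes.

145 minutes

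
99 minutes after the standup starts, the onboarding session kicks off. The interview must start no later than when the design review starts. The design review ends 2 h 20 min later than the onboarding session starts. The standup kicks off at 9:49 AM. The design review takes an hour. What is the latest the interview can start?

12:48 PM

The onboarding session starts at 9:49 AM + 99 min = 11:28 AM.
The design review ends at 11:28 AM + 140 min = 1:48 PM.
The design review starts at 1:48 PM − 60 min = 12:48 PM.
The interview is bounded by the design review, so the latest it can start is 12:48 PM.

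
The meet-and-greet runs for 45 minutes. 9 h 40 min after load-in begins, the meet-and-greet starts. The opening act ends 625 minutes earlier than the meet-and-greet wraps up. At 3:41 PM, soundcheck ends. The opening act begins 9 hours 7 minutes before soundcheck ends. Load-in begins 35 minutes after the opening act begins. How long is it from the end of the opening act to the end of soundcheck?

8 h 32 min

The opening act starts at 3:41 PM − 547 min = 6:34 AM.
Load-in starts at 6:34 AM + 35 min = 7:09 AM.
The meet-and-greet starts at 7:09 AM + 580 min = 4:49 PM.
The meet-and-greet ends at 4:49 PM + 45 min = 5:34 PM.
The opening act ends at 5:34 PM − 625 min = 7:09 AM.
From 7:09 AM to 3:41 PM is 8 h 32 min.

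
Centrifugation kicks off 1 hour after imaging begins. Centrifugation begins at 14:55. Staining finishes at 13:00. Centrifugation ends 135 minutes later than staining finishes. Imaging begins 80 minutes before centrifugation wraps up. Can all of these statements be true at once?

Yes

Centrifugation ends at 13:00 + 135 min = 15:15.
Imaging starts at 15:15 − 80 min = 13:55.
Centrifugation starts at 13:55 + 60 min = 14:55.
That matches the stated 14:55, so the schedule is consistent.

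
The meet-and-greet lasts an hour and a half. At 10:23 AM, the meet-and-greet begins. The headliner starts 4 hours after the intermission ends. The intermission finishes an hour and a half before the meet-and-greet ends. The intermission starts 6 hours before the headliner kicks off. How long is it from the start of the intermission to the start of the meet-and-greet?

The meet-and-greet ends at 10:23 AM + 90 min = 11:53 AM.
The intermission ends at 11:53 AM − 90 min = 10:23 AM.
The headliner starts at 10:23 AM + 240 min = 2:23 PM.
The intermission starts at 2:23 PM − 360 min = 8:23 AM.
From 8:23 AM to 10:23 AM is two hours.

two hours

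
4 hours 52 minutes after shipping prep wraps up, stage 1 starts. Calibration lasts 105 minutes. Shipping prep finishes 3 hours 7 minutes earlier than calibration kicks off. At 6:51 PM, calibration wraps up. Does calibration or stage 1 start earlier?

calibration

Calibration starts at 6:51 PM − 105 min = 5:06 PM.
Shipping prep ends at 5:06 PM − 187 min = 1:59 PM.
Stage 1 starts at 1:59 PM + 292 min = 6:51 PM.
Calibration starts at 5:06 PM and stage 1 starts at 6:51 PM, so calibration is first.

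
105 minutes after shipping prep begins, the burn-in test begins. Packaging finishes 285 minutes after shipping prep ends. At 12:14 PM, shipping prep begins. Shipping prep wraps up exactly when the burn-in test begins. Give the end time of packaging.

6:44 PM

The burn-in test starts at 12:14 PM + 105 min = 1:59 PM.
So shipping prep ends at 1:59 PM.
Packaging ends at 1:59 PM + 285 min = 6:44 PM.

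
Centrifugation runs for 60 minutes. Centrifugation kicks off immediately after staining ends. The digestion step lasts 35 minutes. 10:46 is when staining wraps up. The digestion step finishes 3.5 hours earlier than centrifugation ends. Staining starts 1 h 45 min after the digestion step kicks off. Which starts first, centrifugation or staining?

staining

Centrifugation starts at 10:46.
Centrifugation ends at 10:46 + 60 min = 11:46.
The digestion step ends at 11:46 − 210 min = 08:16.
The digestion step starts at 08:16 − 35 min = 07:41.
Staining starts at 07:41 + 105 min = 09:26.
Centrifugation starts at 10:46 and staining starts at 09:26, so staining is first.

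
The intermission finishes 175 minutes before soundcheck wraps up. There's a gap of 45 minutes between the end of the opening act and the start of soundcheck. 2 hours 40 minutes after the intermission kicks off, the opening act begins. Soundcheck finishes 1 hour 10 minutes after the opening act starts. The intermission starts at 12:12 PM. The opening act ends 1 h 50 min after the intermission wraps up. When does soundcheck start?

3:42 PM

The opening act starts at 12:12 PM + 160 min = 2:52 PM.
Soundcheck ends at 2:52 PM + 70 min = 4:02 PM.
The intermission ends at 4:02 PM − 175 min = 1:07 PM.
The opening act ends at 1:07 PM + 110 min = 2:57 PM.
Soundcheck starts at 2:57 PM + 45 min = 3:42 PM.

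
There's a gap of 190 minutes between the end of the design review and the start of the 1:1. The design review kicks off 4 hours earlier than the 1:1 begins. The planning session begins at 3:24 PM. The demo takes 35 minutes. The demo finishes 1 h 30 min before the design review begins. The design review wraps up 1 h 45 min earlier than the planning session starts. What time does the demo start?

The design review ends at 3:24 PM − 105 min = 1:39 PM.
The 1:1 starts at 1:39 PM + 190 min = 4:49 PM.
The design review starts at 4:49 PM − 240 min = 12:49 PM.
The demo ends at 12:49 PM − 90 min = 11:19 AM.
The demo starts at 11:19 AM − 35 min = 10:44 AM.

10:44 AM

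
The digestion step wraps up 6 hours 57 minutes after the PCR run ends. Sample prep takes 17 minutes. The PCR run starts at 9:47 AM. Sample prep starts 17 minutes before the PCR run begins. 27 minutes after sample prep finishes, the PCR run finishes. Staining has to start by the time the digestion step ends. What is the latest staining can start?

Sample prep starts at 9:47 AM − 17 min = 9:30 AM.
Sample prep ends at 9:30 AM + 17 min = 9:47 AM.
The PCR run ends at 9:47 AM + 27 min = 10:14 AM.
The digestion step ends at 10:14 AM + 417 min = 5:11 PM.
Staining is bounded by the digestion step, so the latest it can start is 5:11 PM.

5:11 PM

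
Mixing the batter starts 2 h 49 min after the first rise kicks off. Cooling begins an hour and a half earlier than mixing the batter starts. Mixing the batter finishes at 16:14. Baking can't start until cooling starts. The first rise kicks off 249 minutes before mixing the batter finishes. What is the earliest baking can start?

13:24

The first rise starts at 16:14 − 249 min = 12:05.
Mixing the batter starts at 12:05 + 169 min = 14:54.
Cooling starts at 14:54 − 90 min = 13:24.
Baking is bounded by cooling, so the earliest it can start is 13:24.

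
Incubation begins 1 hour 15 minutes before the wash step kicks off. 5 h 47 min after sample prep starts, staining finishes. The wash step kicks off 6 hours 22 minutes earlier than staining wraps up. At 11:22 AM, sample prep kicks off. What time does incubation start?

Staining ends at 11:22 AM + 347 min = 5:09 PM.
The wash step starts at 5:09 PM − 382 min = 10:47 AM.
Incubation starts at 10:47 AM − 75 min = 9:32 AM.

9:32 AM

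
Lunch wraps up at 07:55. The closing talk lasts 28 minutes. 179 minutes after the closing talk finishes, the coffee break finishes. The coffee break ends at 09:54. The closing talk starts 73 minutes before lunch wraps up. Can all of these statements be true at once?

The closing talk starts at 07:55 − 73 min = 06:42.
The closing talk ends at 06:42 + 28 min = 07:10.
The coffee break ends at 07:10 + 179 min = 10:09.
But the coffee break is also said to end at 09:54 — a 15-minute conflict.

No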